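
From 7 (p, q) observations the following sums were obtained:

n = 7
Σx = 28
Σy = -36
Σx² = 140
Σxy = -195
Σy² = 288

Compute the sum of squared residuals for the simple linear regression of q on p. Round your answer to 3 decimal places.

9.964

Sxx = Σx² − (Σx)²/n = 140 − 112 = 28
Sxy = Σxy − (Σx)(Σy)/n = -195 − (-144) = -51
Syy = Σy² − (Σy)²/n = 288 − 185.142857 = 102.857143
b = Sxy/Sxx = -51/28 = -1.821429
SSE = Syy − b·Sxy = 102.857143 − (-1.821429)·(-51) = 9.964286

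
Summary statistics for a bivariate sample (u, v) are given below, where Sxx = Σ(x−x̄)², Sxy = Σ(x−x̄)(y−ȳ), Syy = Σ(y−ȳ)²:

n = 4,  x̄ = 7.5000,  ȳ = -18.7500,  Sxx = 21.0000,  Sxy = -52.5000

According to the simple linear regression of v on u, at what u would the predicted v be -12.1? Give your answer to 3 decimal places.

b = Sxy/Sxx = -52.5/21 = -2.5
a = ȳ − b·x̄ = -18.75 − (-2.5)·7.5 = 0
Set a + b·x = -12.1: x = (-12.1 − 0) / (-2.5) = 4.84

4.840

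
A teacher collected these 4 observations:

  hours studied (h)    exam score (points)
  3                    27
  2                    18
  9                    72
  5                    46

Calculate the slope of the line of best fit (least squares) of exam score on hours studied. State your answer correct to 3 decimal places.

7.678

n = 4, Σx = 19, Σy = 163, Σxy = 995, Σx² = 119
Sxx = Σx² − (Σx)²/n = 119 − 90.25 = 28.75
Sxy = Σxy − (Σx)(Σy)/n = 995 − 774.25 = 220.75
b = Sxy/Sxx = 220.75/28.75 = 7.678261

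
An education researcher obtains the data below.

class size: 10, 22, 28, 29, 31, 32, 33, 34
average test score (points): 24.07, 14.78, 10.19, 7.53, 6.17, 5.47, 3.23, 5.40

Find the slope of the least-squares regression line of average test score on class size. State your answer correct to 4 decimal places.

-0.8503

n = 8, Σx = 219, Σy = 76.84, Σxy = 1726.05, Σx² = 6439
Sxx = Σx² − (Σx)²/n = 6439 − 5995.125 = 443.875
Sxy = Σxy − (Σx)(Σy)/n = 1726.05 − 2103.495 = -377.445
b = Sxy/Sxx = -377.445/443.875 = -0.850341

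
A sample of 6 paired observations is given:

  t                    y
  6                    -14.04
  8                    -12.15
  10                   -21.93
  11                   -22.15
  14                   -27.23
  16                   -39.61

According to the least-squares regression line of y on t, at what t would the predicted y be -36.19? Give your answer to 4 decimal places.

16.1095

n = 6, Σx = 65, Σy = -137.11, Σxy = -1659.37, Σx² = 773
Sxx = Σx² − (Σx)²/n = 773 − 704.166667 = 68.833333
Sxy = Σxy − (Σx)(Σy)/n = -1659.37 − (-1485.358333) = -174.011667
b = Sxy/Sxx = -174.011667/68.833333 = -2.528015
a = ȳ − b·x̄ = -22.851667 − (-2.528015)·10.833333 = 4.535157
Set a + b·x = -36.19: x = (-36.19 − 4.535157) / (-2.528015) = 16.109542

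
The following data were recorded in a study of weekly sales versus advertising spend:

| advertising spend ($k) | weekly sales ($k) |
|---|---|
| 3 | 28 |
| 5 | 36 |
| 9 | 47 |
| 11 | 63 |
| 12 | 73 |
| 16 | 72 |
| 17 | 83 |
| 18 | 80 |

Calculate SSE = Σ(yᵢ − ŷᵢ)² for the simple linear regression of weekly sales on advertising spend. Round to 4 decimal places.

n = 8, Σx = 91, Σy = 482, Σxy = 6259, Σx² = 1249, Σy² = 32060
Sxx = Σx² − (Σx)²/n = 1249 − 1035.125 = 213.875
Sxy = Σxy − (Σx)(Σy)/n = 6259 − 5482.75 = 776.25
Syy = Σy² − (Σy)²/n = 32060 − 29040.5 = 3019.5
b = Sxy/Sxx = 776.25/213.875 = 3.629456
SSE = Syy − b·Sxy = 3019.5 − 3.629456·776.25 = 202.134424

202.1344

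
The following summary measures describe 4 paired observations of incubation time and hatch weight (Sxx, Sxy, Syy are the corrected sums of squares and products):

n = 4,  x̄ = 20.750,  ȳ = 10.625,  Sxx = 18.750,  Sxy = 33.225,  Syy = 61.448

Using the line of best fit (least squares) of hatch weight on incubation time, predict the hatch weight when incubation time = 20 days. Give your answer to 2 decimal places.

b = Sxy/Sxx = 33.225/18.75 = 1.772
a = ȳ − b·x̄ = 10.625 − 1.772·20.75 = -26.144
ŷ(20) = a + b·20 = -26.144 + 1.772·20 = 9.296

9.30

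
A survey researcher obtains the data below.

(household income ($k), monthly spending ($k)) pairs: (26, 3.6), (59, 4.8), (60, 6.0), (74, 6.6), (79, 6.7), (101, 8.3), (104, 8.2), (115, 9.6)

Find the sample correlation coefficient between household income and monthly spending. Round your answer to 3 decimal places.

n = 8, Σx = 618, Σy = 53.8, Σxy = 4549.6, Σx² = 53716, Σy² = 388.74
Sxx = Σx² − (Σx)²/n = 53716 − 47740.5 = 5975.5
Sxy = Σxy − (Σx)(Σy)/n = 4549.6 − 4156.05 = 393.55
Syy = Σy² − (Σy)²/n = 388.74 − 361.805 = 26.935
r = Sxy/√(Sxx·Syy) = 393.55/√(160950.0925) = 393.55/401.185858 = 0.980967

0.981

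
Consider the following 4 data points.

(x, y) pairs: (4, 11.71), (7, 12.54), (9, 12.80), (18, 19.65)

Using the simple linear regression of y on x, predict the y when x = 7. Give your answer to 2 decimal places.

12.69

n = 4, Σx = 38, Σy = 56.7, Σxy = 603.52, Σx² = 470
Sxx = Σx² − (Σx)²/n = 470 − 361 = 109
Sxy = Σxy − (Σx)(Σy)/n = 603.52 − 538.65 = 64.87
b = Sxy/Sxx = 64.87/109 = 0.595138
a = ȳ − b·x̄ = 14.175 − 0.595138·9.5 = 8.521193
ŷ(7) = a + b·7 = 8.521193 + 0.595138·7 = 12.687156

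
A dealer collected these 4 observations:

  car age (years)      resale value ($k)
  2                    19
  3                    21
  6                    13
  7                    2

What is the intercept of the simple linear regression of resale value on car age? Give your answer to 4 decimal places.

28.1765

n = 4, Σx = 18, Σy = 55, Σxy = 193, Σx² = 98
Sxx = Σx² − (Σx)²/n = 98 − 81 = 17
Sxy = Σxy − (Σx)(Σy)/n = 193 − 247.5 = -54.5
b = Sxy/Sxx = -54.5/17 = -3.205882
a = ȳ − b·x̄ = 13.75 − (-3.205882)·4.5 = 28.176471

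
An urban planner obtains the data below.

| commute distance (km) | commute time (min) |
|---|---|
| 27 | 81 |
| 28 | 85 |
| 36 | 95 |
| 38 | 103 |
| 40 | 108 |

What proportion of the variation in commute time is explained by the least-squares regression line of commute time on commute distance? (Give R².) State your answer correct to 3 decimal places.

0.963

n = 5, Σx = 169, Σy = 472, Σxy = 16221, Σx² = 5853, Σy² = 45084
Sxx = Σx² − (Σx)²/n = 5853 − 5712.2 = 140.8
Sxy = Σxy − (Σx)(Σy)/n = 16221 − 15953.6 = 267.4
Syy = Σy² − (Σy)²/n = 45084 − 44556.8 = 527.2
R² = Sxy²/(Sxx·Syy) = (267.4)²/(140.8·527.2) = 0.963263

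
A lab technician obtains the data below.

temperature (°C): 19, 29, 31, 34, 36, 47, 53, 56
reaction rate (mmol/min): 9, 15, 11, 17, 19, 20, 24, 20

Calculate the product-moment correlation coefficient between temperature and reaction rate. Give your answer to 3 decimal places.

n = 8, Σx = 305, Σy = 135, Σxy = 5541, Σx² = 12769, Σy² = 2453
Sxx = Σx² − (Σx)²/n = 12769 − 11628.125 = 1140.875
Sxy = Σxy − (Σx)(Σy)/n = 5541 − 5146.875 = 394.125
Syy = Σy² − (Σy)²/n = 2453 − 2278.125 = 174.875
r = Sxy/√(Sxx·Syy) = 394.125/√(199510.515625) = 394.125/446.666000 = 0.882371

0.882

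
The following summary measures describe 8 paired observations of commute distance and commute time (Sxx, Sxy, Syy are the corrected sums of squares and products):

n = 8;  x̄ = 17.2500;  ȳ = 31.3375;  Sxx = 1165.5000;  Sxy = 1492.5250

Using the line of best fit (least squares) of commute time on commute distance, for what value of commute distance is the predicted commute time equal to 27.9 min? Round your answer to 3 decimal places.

b = Sxy/Sxx = 1492.525/1165.5 = 1.280588
a = ȳ − b·x̄ = 31.3375 − 1.280588·17.25 = 9.247362
Set a + b·x = 27.9: x = (27.9 − 9.247362) / 1.280588 = 14.565686

14.566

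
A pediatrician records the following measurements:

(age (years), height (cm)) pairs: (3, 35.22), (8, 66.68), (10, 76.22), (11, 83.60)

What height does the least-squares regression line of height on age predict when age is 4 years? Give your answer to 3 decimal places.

41.521

n = 4, Σx = 32, Σy = 261.72, Σxy = 2320.9, Σx² = 294
Sxx = Σx² − (Σx)²/n = 294 − 256 = 38
Sxy = Σxy − (Σx)(Σy)/n = 2320.9 − 2093.76 = 227.14
b = Sxy/Sxx = 227.14/38 = 5.977368
a = ȳ − b·x̄ = 65.43 − 5.977368·8 = 17.611053
ŷ(4) = a + b·4 = 17.611053 + 5.977368·4 = 41.520526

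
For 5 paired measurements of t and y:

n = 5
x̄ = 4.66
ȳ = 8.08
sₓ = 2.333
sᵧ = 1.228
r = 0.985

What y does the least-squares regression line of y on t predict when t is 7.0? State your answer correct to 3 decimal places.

b = r · sᵧ/sₓ = 0.985 · 1.228/2.333 = 0.518465
a = ȳ − b·x̄ = 8.08 − 0.518465·4.66 = 5.663951
ŷ(7.0) = a + b·7.0 = 5.663951 + 0.518465·7 = 9.293209

9.293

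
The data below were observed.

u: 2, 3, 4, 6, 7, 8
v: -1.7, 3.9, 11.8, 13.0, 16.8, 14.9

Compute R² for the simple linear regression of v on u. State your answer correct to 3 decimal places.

0.822

n = 6, Σx = 30, Σy = 58.7, Σxy = 370.3, Σx² = 178, Σy² = 830.59
Sxx = Σx² − (Σx)²/n = 178 − 150 = 28
Sxy = Σxy − (Σx)(Σy)/n = 370.3 − 293.5 = 76.8
Syy = Σy² − (Σy)²/n = 830.59 − 574.281667 = 256.308333
R² = Sxy²/(Sxx·Syy) = (76.8)²/(28·256.308333) = 0.821867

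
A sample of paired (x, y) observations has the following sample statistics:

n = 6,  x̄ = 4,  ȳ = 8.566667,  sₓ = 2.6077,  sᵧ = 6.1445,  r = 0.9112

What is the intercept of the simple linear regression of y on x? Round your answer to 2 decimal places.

-0.02

b = r · sᵧ/sₓ = 0.9112 · 6.1445/2.6077 = 2.147052
a = ȳ − b·x̄ = 8.566667 − 2.147052·4 = -0.021542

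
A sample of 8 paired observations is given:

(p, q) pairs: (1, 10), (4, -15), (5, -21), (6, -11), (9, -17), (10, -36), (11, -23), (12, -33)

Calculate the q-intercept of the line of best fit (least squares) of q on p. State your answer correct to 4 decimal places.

n = 8, Σx = 58, Σy = -146, Σxy = -1383, Σx² = 524
Sxx = Σx² − (Σx)²/n = 524 − 420.5 = 103.5
Sxy = Σxy − (Σx)(Σy)/n = -1383 − (-1058.5) = -324.5
b = Sxy/Sxx = -324.5/103.5 = -3.135266
a = ȳ − b·x̄ = -18.25 − (-3.135266)·7.25 = 4.480676

4.4807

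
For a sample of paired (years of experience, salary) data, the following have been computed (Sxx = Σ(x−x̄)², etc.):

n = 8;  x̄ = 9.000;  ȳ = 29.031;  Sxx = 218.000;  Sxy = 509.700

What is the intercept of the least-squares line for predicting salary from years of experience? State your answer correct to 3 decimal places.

7.988

b = Sxy/Sxx = 509.7/218 = 2.338073
a = ȳ − b·x̄ = 29.031 − 2.338073·9 = 7.988339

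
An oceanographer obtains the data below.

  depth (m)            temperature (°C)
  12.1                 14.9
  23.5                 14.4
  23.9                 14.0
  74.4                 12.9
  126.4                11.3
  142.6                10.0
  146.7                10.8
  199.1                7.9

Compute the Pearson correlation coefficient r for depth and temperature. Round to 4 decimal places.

n = 8, Σx = 748.7, Σy = 96.2, Σxy = 7824.62, Σx² = 104278.65, Σy² = 1198.52
Sxx = Σx² − (Σx)²/n = 104278.65 − 70068.96125 = 34209.68875
Sxy = Σxy − (Σx)(Σy)/n = 7824.62 − 9003.1175 = -1178.4975
Syy = Σy² − (Σy)²/n = 1198.52 − 1156.805 = 41.715
r = Sxy/√(Sxx·Syy) = -1178.4975/√(1427057.166206) = -1178.4975/1194.594980 = -0.986525

-0.9865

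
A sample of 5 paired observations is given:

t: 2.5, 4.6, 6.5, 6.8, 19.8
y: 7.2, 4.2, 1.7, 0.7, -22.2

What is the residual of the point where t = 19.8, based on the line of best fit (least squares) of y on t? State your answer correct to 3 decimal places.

-0.219

n = 5, Σx = 40.2, Σy = -8.4, Σxy = -386.43, Σx² = 507.94
Sxx = Σx² − (Σx)²/n = 507.94 − 323.208 = 184.732
Sxy = Σxy − (Σx)(Σy)/n = -386.43 − (-67.536) = -318.894
b = Sxy/Sxx = -318.894/184.732 = -1.726252
a = ȳ − b·x̄ = -1.68 − (-1.726252)·8.04 = 12.199067
ŷ(19.8) = 12.199067 + (-1.726252)·19.8 = -21.980725
residual = y − ŷ = -22.2 − (-21.980725) = -0.219275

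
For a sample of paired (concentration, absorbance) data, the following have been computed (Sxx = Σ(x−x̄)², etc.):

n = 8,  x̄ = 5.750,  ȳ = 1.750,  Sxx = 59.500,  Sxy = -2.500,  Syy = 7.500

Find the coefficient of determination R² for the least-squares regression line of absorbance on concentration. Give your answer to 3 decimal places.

0.014

R² = Sxy²/(Sxx·Syy) = (-2.5)²/(59.5·7.5) = 0.014006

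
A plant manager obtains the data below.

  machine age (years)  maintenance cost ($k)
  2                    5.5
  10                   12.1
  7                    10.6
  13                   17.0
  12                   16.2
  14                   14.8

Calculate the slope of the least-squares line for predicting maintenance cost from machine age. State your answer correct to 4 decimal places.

n = 6, Σx = 58, Σy = 76.2, Σxy = 828.8, Σx² = 662
Sxx = Σx² − (Σx)²/n = 662 − 560.666667 = 101.333333
Sxy = Σxy − (Σx)(Σy)/n = 828.8 − 736.6 = 92.2
b = Sxy/Sxx = 92.2/101.333333 = 0.909868

0.9099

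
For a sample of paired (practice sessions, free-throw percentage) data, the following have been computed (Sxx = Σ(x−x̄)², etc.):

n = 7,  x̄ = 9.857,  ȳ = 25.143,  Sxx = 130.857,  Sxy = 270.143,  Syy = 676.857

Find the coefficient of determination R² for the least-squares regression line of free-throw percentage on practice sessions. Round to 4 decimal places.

R² = Sxy²/(Sxx·Syy) = (270.143)²/(130.857·676.857) = 0.823936

0.8239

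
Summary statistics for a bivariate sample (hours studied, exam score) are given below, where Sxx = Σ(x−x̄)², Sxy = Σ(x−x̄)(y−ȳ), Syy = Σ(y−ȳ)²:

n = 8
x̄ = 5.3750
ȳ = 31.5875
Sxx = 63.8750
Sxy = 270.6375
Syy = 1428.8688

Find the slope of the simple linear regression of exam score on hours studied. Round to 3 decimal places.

4.237

b = Sxy/Sxx = 270.6375/63.875 = 4.236986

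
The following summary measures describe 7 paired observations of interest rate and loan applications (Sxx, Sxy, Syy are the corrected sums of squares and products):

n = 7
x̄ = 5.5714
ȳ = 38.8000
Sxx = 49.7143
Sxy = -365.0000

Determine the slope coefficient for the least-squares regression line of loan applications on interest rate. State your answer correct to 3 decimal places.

-7.342

b = Sxy/Sxx = -365/49.7143 = -7.341952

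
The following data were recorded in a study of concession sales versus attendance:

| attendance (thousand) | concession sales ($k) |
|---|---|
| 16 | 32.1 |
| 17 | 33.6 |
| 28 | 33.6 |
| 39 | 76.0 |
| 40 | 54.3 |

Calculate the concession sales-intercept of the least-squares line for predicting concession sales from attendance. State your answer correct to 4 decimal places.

7.2060

n = 5, Σx = 140, Σy = 229.6, Σxy = 7161.6, Σx² = 4450
Sxx = Σx² − (Σx)²/n = 4450 − 3920 = 530
Sxy = Σxy − (Σx)(Σy)/n = 7161.6 − 6428.8 = 732.8
b = Sxy/Sxx = 732.8/530 = 1.382642
a = ȳ − b·x̄ = 45.92 − 1.382642·28 = 7.206038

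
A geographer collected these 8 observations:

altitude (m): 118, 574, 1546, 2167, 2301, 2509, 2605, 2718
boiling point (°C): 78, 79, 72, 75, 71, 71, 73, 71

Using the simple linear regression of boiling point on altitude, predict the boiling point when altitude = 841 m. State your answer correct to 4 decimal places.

n = 8, Σx = 14538, Σy = 590, Σxy = 1053040, Σx² = 33192636
Sxx = Σx² − (Σx)²/n = 33192636 − 26419180.5 = 6773455.5
Sxy = Σxy − (Σx)(Σy)/n = 1053040 − 1072177.5 = -19137.5
b = Sxy/Sxx = -19137.5/6773455.5 = -0.002825
a = ȳ − b·x̄ = 73.75 − (-0.002825)·1817.25 = 78.884399
ŷ(841) = a + b·841 = 78.884399 + (-0.002825)·841 = 76.508265

76.5083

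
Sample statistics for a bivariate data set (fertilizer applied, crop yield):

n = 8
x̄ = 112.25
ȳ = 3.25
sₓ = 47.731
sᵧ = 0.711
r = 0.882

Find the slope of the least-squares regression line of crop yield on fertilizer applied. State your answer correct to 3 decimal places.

0.013

b = r · sᵧ/sₓ = 0.882 · 0.711/47.731 = 0.013138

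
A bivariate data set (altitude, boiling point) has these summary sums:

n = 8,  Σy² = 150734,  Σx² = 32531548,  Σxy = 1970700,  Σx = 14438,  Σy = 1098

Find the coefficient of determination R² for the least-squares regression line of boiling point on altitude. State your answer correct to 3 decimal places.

0.549

Sxx = Σx² − (Σx)²/n = 32531548 − 26056980.5 = 6474567.5
Sxy = Σxy − (Σx)(Σy)/n = 1970700 − 1981615.5 = -10915.5
Syy = Σy² − (Σy)²/n = 150734 − 150700.5 = 33.5
R² = Sxy²/(Sxx·Syy) = (-10915.5)²/(6474567.5·33.5) = 0.549328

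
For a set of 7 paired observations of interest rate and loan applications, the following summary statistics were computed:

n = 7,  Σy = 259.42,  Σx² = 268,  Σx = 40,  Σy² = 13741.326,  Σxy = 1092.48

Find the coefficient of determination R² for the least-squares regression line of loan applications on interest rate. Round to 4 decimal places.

0.9343

Sxx = Σx² − (Σx)²/n = 268 − 228.571429 = 39.428571
Sxy = Σxy − (Σx)(Σy)/n = 1092.48 − 1482.4 = -389.92
Syy = Σy² − (Σy)²/n = 13741.326 − 9614.1052 = 4127.2208
R² = Sxy²/(Sxx·Syy) = (-389.92)²/(39.428571·4127.2208) = 0.934291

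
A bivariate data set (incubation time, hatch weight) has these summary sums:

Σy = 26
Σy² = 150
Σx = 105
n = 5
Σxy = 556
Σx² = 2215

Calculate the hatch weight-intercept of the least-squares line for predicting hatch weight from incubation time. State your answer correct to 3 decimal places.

-15.800

Sxx = Σx² − (Σx)²/n = 2215 − 2205 = 10
Sxy = Σxy − (Σx)(Σy)/n = 556 − 546 = 10
b = Sxy/Sxx = 10/10 = 1
a = ȳ − b·x̄ = 5.2 − 1·21 = -15.8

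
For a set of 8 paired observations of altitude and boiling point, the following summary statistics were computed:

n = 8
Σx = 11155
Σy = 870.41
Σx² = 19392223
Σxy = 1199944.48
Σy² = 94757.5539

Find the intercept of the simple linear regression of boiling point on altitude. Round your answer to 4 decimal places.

Sxx = Σx² − (Σx)²/n = 19392223 − 15554253.125 = 3837969.875
Sxy = Σxy − (Σx)(Σy)/n = 1199944.48 − 1213677.94375 = -13733.46375
b = Sxy/Sxx = -13733.46375/3837969.875 = -0.003578
a = ȳ − b·x̄ = 108.80125 − (-0.003578)·1394.375 = 113.790762

113.7908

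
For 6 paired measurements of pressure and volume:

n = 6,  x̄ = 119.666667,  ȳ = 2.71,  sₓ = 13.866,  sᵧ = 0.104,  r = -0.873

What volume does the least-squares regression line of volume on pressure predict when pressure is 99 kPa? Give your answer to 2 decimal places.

2.85

b = r · sᵧ/sₓ = -0.873 · 0.104/13.866 = -0.006548
a = ȳ − b·x̄ = 2.71 − (-0.006548)·119.666667 = 3.493555
ŷ(99) = a + b·99 = 3.493555 + (-0.006548)·99 = 2.845322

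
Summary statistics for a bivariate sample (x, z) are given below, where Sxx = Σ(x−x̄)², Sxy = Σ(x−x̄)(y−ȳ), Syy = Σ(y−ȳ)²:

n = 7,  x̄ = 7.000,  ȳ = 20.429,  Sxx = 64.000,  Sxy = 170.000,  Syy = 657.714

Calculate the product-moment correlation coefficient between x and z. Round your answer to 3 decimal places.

r = Sxy/√(Sxx·Syy) = 170/√(42093.696) = 170/205.167483 = 0.828591

0.829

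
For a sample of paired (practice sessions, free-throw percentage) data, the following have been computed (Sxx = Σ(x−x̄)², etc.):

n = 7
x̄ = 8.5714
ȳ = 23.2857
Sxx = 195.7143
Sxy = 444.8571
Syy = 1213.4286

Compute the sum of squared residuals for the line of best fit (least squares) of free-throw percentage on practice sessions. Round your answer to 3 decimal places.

b = Sxy/Sxx = 444.8571/195.7143 = 2.272992
SSE = Syy − b·Sxy = 1213.4286 − 2.272992·444.8571 = 202.271830

202.272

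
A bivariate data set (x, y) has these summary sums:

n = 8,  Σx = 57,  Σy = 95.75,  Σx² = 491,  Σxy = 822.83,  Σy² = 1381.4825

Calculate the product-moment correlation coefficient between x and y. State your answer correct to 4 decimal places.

Sxx = Σx² − (Σx)²/n = 491 − 406.125 = 84.875
Sxy = Σxy − (Σx)(Σy)/n = 822.83 − 682.21875 = 140.61125
Syy = Σy² − (Σy)²/n = 1381.4825 − 1146.007812 = 235.474687
r = Sxy/√(Sxx·Syy) = 140.61125/√(19985.914102) = 140.61125/141.371546 = 0.994622

0.9946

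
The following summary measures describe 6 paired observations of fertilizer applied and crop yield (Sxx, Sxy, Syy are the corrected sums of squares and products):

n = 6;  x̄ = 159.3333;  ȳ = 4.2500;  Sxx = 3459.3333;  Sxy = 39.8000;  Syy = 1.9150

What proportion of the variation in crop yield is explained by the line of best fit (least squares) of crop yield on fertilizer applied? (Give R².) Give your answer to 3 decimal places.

R² = Sxy²/(Sxx·Syy) = (39.8)²/(3459.3333·1.915) = 0.239114

0.239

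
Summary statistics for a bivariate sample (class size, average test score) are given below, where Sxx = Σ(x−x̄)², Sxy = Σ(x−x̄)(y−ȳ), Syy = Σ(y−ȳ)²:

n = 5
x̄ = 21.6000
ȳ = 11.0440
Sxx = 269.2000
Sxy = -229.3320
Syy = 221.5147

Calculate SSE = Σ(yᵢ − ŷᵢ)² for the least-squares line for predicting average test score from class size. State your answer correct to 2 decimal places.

b = Sxy/Sxx = -229.332/269.2 = -0.851902
SSE = Syy − b·Sxy = 221.5147 − (-0.851902)·(-229.332) = 26.146326

26.15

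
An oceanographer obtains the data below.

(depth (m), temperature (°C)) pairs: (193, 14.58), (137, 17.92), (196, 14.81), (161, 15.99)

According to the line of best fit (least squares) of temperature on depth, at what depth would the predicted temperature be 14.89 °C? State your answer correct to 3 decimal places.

n = 4, Σx = 687, Σy = 63.3, Σxy = 10746.13, Σx² = 120355
Sxx = Σx² − (Σx)²/n = 120355 − 117992.25 = 2362.75
Sxy = Σxy − (Σx)(Σy)/n = 10746.13 − 10871.775 = -125.645
b = Sxy/Sxx = -125.645/2362.75 = -0.053177
a = ȳ − b·x̄ = 15.825 − (-0.053177)·171.75 = 24.958226
Set a + b·x = 14.89: x = (14.89 − 24.958226) / (-0.053177) = 189.332644

189.333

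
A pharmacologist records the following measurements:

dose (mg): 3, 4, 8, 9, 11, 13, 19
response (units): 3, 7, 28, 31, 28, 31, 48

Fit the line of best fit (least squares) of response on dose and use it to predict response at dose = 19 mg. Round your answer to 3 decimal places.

50.243

n = 7, Σx = 67, Σy = 176, Σxy = 2163, Σx² = 821
Sxx = Σx² − (Σx)²/n = 821 − 641.285714 = 179.714286
Sxy = Σxy − (Σx)(Σy)/n = 2163 − 1684.571429 = 478.428571
b = Sxy/Sxx = 478.428571/179.714286 = 2.662162
a = ȳ − b·x̄ = 25.142857 − 2.662162·9.571429 = -0.337838
ŷ(19) = a + b·19 = -0.337838 + 2.662162·19 = 50.243243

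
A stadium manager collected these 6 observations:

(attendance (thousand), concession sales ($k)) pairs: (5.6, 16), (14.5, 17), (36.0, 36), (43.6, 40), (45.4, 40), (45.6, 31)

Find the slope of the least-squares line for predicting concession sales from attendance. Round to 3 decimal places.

0.583

n = 6, Σx = 190.7, Σy = 180, Σxy = 6605.7, Σx² = 7579.09
Sxx = Σx² − (Σx)²/n = 7579.09 − 6061.081667 = 1518.008333
Sxy = Σxy − (Σx)(Σy)/n = 6605.7 − 5721 = 884.7
b = Sxy/Sxx = 884.7/1518.008333 = 0.582803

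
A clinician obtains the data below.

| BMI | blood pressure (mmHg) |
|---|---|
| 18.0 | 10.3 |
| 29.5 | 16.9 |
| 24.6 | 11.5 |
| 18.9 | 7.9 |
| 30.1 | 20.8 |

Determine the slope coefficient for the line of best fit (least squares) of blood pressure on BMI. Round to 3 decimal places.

n = 5, Σx = 121.1, Σy = 67.4, Σxy = 1742.24, Σx² = 3062.63
Sxx = Σx² − (Σx)²/n = 3062.63 − 2933.042 = 129.588
Sxy = Σxy − (Σx)(Σy)/n = 1742.24 − 1632.428 = 109.812
b = Sxy/Sxx = 109.812/129.588 = 0.847393

0.847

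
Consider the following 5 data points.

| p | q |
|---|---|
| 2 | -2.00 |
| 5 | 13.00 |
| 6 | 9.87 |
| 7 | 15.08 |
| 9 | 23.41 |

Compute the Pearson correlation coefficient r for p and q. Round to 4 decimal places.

0.9641

n = 5, Σx = 29, Σy = 59.36, Σxy = 436.47, Σx² = 195, Σy² = 1045.8514
Sxx = Σx² − (Σx)²/n = 195 − 168.2 = 26.8
Sxy = Σxy − (Σx)(Σy)/n = 436.47 − 344.288 = 92.182
Syy = Σy² − (Σy)²/n = 1045.8514 − 704.72192 = 341.12948
r = Sxy/√(Sxx·Syy) = 92.182/√(9142.270064) = 92.182/95.615219 = 0.964093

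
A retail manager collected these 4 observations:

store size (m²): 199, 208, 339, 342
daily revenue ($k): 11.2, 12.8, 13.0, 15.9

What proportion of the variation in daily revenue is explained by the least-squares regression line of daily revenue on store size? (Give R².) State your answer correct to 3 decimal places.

n = 4, Σx = 1088, Σy = 52.9, Σxy = 14736, Σx² = 314750, Σy² = 711.09
Sxx = Σx² − (Σx)²/n = 314750 − 295936 = 18814
Sxy = Σxy − (Σx)(Σy)/n = 14736 − 14388.8 = 347.2
Syy = Σy² − (Σy)²/n = 711.09 − 699.6025 = 11.4875
R² = Sxy²/(Sxx·Syy) = (347.2)²/(18814·11.4875) = 0.557767

0.558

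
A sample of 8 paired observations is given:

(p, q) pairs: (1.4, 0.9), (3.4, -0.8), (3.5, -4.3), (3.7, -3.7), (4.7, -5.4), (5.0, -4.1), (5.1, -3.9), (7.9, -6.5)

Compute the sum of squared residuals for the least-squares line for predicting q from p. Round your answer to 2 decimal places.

11.23

n = 8, Σx = 34.7, Σy = -27.8, Σxy = -147.32, Σx² = 174.97, Σy² = 137.06
Sxx = Σx² − (Σx)²/n = 174.97 − 150.51125 = 24.45875
Sxy = Σxy − (Σx)(Σy)/n = -147.32 − (-120.5825) = -26.7375
Syy = Σy² − (Σy)²/n = 137.06 − 96.605 = 40.455
b = Sxy/Sxx = -26.7375/24.45875 = -1.093167
SSE = Syy − b·Sxy = 40.455 − (-1.093167)·(-26.7375) = 11.226446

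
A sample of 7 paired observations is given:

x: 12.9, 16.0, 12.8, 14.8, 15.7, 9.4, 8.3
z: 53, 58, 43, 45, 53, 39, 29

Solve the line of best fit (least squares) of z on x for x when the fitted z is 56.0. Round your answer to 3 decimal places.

n = 7, Σx = 89.9, Σy = 320, Σxy = 4267.5, Σx² = 1209.03
Sxx = Σx² − (Σx)²/n = 1209.03 − 1154.572857 = 54.457143
Sxy = Σxy − (Σx)(Σy)/n = 4267.5 − 4109.714286 = 157.785714
b = Sxy/Sxx = 157.785714/54.457143 = 2.897429
a = ȳ − b·x̄ = 45.714286 − 2.897429·12.842857 = 8.503017
Set a + b·x = 56.0: x = (56.0 − 8.503017) / 2.897429 = 16.392802

16.393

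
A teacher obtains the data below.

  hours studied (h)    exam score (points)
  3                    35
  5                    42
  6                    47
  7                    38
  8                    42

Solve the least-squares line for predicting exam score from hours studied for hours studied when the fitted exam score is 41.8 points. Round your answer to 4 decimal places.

n = 5, Σx = 29, Σy = 204, Σxy = 1199, Σx² = 183
Sxx = Σx² − (Σx)²/n = 183 − 168.2 = 14.8
Sxy = Σxy − (Σx)(Σy)/n = 1199 − 1183.2 = 15.8
b = Sxy/Sxx = 15.8/14.8 = 1.067568
a = ȳ − b·x̄ = 40.8 − 1.067568·5.8 = 34.608108
Set a + b·x = 41.8: x = (41.8 − 34.608108) / 1.067568 = 6.736709

6.7367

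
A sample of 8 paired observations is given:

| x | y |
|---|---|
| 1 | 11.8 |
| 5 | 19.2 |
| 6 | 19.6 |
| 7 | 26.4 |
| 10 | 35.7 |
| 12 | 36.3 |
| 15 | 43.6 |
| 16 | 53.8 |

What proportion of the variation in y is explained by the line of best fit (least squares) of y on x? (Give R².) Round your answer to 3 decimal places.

n = 8, Σx = 72, Σy = 246.4, Σxy = 2717.6, Σx² = 836, Σy² = 8976.58
Sxx = Σx² − (Σx)²/n = 836 − 648 = 188
Sxy = Σxy − (Σx)(Σy)/n = 2717.6 − 2217.6 = 500
Syy = Σy² − (Σy)²/n = 8976.58 − 7589.12 = 1387.46
R² = Sxy²/(Sxx·Syy) = (500)²/(188·1387.46) = 0.958433

0.958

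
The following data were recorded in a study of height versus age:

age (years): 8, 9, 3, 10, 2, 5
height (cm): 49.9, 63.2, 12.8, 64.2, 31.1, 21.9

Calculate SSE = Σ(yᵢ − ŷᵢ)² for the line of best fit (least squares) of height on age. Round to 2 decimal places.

487.98

n = 6, Σx = 37, Σy = 243.1, Σxy = 1820.1, Σx² = 283, Σy² = 12216.55
Sxx = Σx² − (Σx)²/n = 283 − 228.166667 = 54.833333
Sxy = Σxy − (Σx)(Σy)/n = 1820.1 − 1499.116667 = 320.983333
Syy = Σy² − (Σy)²/n = 12216.55 − 9849.601667 = 2366.948333
b = Sxy/Sxx = 320.983333/54.833333 = 5.853799
SSE = Syy − b·Sxy = 2366.948333 − 5.853799·320.983333 = 487.976292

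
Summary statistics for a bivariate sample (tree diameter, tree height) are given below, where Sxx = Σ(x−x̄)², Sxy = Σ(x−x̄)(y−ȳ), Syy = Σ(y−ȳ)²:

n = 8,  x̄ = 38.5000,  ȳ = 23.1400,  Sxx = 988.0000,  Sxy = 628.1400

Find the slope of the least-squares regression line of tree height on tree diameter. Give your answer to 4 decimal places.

b = Sxy/Sxx = 628.14/988 = 0.635769

0.6358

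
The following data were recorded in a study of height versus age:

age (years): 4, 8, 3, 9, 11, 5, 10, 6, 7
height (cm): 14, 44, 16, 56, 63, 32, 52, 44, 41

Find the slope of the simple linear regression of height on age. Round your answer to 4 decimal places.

n = 9, Σx = 63, Σy = 362, Σxy = 2884, Σx² = 501
Sxx = Σx² − (Σx)²/n = 501 − 441 = 60
Sxy = Σxy − (Σx)(Σy)/n = 2884 − 2534 = 350
b = Sxy/Sxx = 350/60 = 5.833333

5.8333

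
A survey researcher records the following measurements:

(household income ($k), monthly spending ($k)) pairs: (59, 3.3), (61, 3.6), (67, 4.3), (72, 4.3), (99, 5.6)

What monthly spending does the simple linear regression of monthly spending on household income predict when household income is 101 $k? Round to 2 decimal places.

5.79

n = 5, Σx = 358, Σy = 21.1, Σxy = 1566.4, Σx² = 26676
Sxx = Σx² − (Σx)²/n = 26676 − 25632.8 = 1043.2
Sxy = Σxy − (Σx)(Σy)/n = 1566.4 − 1510.76 = 55.64
b = Sxy/Sxx = 55.64/1043.2 = 0.053336
a = ȳ − b·x̄ = 4.22 − 0.053336·71.6 = 0.401150
ŷ(101) = a + b·101 = 0.401150 + 0.053336·101 = 5.788075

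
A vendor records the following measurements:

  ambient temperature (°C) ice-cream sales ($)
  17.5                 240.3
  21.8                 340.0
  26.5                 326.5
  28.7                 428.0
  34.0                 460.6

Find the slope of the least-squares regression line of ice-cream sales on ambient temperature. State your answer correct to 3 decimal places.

n = 5, Σx = 128.5, Σy = 1795.4, Σxy = 48213.5, Σx² = 3463.43
Sxx = Σx² − (Σx)²/n = 3463.43 − 3302.45 = 160.98
Sxy = Σxy − (Σx)(Σy)/n = 48213.5 − 46141.78 = 2071.72
b = Sxy/Sxx = 2071.72/160.98 = 12.869425

12.869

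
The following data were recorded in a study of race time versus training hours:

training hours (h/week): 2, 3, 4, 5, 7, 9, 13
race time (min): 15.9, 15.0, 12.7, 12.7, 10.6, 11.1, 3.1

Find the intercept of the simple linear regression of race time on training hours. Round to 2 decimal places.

17.99

n = 7, Σx = 43, Σy = 81.1, Σxy = 405.5, Σx² = 353
Sxx = Σx² − (Σx)²/n = 353 − 264.142857 = 88.857143
Sxy = Σxy − (Σx)(Σy)/n = 405.5 − 498.185714 = -92.685714
b = Sxy/Sxx = -92.685714/88.857143 = -1.043087
a = ȳ − b·x̄ = 11.585714 − (-1.043087)·6.142857 = 17.993248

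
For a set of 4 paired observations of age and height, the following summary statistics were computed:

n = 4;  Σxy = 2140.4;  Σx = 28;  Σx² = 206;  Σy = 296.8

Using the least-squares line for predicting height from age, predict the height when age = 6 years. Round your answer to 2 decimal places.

67.92

Sxx = Σx² − (Σx)²/n = 206 − 196 = 10
Sxy = Σxy − (Σx)(Σy)/n = 2140.4 − 2077.6 = 62.8
b = Sxy/Sxx = 62.8/10 = 6.28
a = ȳ − b·x̄ = 74.2 − 6.28·7 = 30.24
ŷ(6) = a + b·6 = 30.24 + 6.28·6 = 67.92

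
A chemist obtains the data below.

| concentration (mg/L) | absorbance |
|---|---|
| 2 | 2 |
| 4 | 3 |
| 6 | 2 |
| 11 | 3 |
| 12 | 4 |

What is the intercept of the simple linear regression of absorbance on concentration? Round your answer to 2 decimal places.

1.79

n = 5, Σx = 35, Σy = 14, Σxy = 109, Σx² = 321
Sxx = Σx² − (Σx)²/n = 321 − 245 = 76
Sxy = Σxy − (Σx)(Σy)/n = 109 − 98 = 11
b = Sxy/Sxx = 11/76 = 0.144737
a = ȳ − b·x̄ = 2.8 − 0.144737·7 = 1.786842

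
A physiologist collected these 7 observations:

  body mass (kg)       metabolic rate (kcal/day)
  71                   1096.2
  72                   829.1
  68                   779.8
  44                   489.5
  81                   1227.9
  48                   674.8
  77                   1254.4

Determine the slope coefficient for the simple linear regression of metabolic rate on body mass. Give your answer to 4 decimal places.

n = 7, Σx = 461, Σy = 6351.7, Σxy = 440528.9, Σx² = 31579
Sxx = Σx² − (Σx)²/n = 31579 − 30360.142857 = 1218.857143
Sxy = Σxy − (Σx)(Σy)/n = 440528.9 − 418304.814286 = 22224.085714
b = Sxy/Sxx = 22224.085714/1218.857143 = 18.233544

18.2335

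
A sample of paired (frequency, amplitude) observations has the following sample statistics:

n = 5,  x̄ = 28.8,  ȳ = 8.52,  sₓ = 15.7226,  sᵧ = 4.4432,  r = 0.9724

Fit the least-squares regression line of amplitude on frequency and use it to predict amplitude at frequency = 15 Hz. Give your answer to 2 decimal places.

b = r · sᵧ/sₓ = 0.9724 · 4.4432/15.7226 = 0.274800
a = ȳ − b·x̄ = 8.52 − 0.274800·28.8 = 0.605765
ŷ(15) = a + b·15 = 0.605765 + 0.274800·15 = 4.727762

4.73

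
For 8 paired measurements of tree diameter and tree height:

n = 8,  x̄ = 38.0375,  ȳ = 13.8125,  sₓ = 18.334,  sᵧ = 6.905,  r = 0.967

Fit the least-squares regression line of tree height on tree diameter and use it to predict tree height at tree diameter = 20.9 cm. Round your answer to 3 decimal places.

7.571

b = r · sᵧ/sₓ = 0.967 · 6.905/18.334 = 0.364194
a = ȳ − b·x̄ = 13.8125 − 0.364194·38.0375 = -0.040534
ŷ(20.9) = a + b·20.9 = -0.040534 + 0.364194·20.9 = 7.571123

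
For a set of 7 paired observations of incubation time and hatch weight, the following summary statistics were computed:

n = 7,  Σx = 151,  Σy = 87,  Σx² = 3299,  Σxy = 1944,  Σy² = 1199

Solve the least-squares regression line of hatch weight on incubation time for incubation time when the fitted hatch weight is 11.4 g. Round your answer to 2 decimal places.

Sxx = Σx² − (Σx)²/n = 3299 − 3257.285714 = 41.714286
Sxy = Σxy − (Σx)(Σy)/n = 1944 − 1876.714286 = 67.285714
b = Sxy/Sxx = 67.285714/41.714286 = 1.613014
a = ȳ − b·x̄ = 12.428571 − 1.613014·21.571429 = -22.366438
Set a + b·x = 11.4: x = (11.4 − (-22.366438)) / 1.613014 = 20.933758

20.93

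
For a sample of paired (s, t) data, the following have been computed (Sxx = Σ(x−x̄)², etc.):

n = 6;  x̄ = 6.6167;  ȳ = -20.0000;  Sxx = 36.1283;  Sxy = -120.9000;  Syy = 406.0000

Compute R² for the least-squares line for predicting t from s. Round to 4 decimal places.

R² = Sxy²/(Sxx·Syy) = (-120.9)²/(36.1283·406) = 0.996504

0.9965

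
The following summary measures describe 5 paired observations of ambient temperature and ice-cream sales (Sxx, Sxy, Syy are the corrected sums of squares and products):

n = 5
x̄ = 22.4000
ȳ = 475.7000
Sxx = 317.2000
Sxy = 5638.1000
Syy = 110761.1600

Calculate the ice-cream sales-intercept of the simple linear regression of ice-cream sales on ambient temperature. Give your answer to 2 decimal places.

b = Sxy/Sxx = 5638.1/317.2 = 17.774590
a = ȳ − b·x̄ = 475.7 − 17.774590·22.4 = 77.549180

77.55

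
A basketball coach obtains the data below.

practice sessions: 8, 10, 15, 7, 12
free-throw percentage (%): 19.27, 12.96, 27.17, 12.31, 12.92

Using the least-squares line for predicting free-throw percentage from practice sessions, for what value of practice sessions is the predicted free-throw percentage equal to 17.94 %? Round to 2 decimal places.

n = 5, Σx = 52, Σy = 84.63, Σxy = 932.52, Σx² = 582
Sxx = Σx² − (Σx)²/n = 582 − 540.8 = 41.2
Sxy = Σxy − (Σx)(Σy)/n = 932.52 − 880.152 = 52.368
b = Sxy/Sxx = 52.368/41.2 = 1.271068
a = ȳ − b·x̄ = 16.926 − 1.271068·10.4 = 3.706893
Set a + b·x = 17.94: x = (17.94 − 3.706893) / 1.271068 = 11.197754

11.20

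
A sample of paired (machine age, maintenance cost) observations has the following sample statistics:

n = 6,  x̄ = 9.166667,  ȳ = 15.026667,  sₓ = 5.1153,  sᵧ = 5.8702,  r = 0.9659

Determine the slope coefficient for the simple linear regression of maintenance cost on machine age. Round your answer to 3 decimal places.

1.108

b = r · sᵧ/sₓ = 0.9659 · 5.8702/5.1153 = 1.108445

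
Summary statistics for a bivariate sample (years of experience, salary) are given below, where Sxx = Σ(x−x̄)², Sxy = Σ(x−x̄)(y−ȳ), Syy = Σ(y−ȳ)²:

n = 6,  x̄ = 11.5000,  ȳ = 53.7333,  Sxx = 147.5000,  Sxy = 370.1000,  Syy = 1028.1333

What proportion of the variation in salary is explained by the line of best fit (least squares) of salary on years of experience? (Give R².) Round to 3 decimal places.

R² = Sxy²/(Sxx·Syy) = (370.1)²/(147.5·1028.1333) = 0.903227

0.903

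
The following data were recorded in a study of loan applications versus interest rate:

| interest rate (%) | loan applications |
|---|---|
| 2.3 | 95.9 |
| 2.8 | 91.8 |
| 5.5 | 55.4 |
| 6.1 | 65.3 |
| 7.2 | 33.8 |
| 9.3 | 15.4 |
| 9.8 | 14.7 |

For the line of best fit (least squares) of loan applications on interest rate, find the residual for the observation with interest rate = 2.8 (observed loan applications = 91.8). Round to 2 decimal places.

n = 7, Σx = 43, Σy = 372.3, Σxy = 1711.28, Σx² = 314.96
Sxx = Σx² − (Σx)²/n = 314.96 − 264.142857 = 50.817143
Sxy = Σxy − (Σx)(Σy)/n = 1711.28 − 2286.985714 = -575.705714
b = Sxy/Sxx = -575.705714/50.817143 = -11.328967
a = ȳ − b·x̄ = 53.185714 − (-11.328967)·6.142857 = 122.777938
ŷ(2.8) = 122.777938 + (-11.328967)·2.8 = 91.056831
residual = y − ŷ = 91.8 − 91.056831 = 0.743169

0.74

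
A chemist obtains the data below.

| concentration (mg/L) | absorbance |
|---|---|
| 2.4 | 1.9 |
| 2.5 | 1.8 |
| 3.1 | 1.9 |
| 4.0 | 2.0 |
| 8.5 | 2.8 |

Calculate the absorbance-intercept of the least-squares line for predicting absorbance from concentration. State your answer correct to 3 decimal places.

1.427

n = 5, Σx = 20.5, Σy = 10.4, Σxy = 46.75, Σx² = 109.87
Sxx = Σx² − (Σx)²/n = 109.87 − 84.05 = 25.82
Sxy = Σxy − (Σx)(Σy)/n = 46.75 − 42.64 = 4.11
b = Sxy/Sxx = 4.11/25.82 = 0.159179
a = ȳ − b·x̄ = 2.08 − 0.159179·4.1 = 1.427366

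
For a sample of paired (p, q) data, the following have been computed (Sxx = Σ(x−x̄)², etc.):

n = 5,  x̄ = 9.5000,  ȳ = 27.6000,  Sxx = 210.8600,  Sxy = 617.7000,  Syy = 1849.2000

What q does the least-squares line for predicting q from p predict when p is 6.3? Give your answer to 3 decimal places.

18.226

b = Sxy/Sxx = 617.7/210.86 = 2.929432
a = ȳ − b·x̄ = 27.6 − 2.929432·9.5 = -0.229603
ŷ(6.3) = a + b·6.3 = -0.229603 + 2.929432·6.3 = 18.225818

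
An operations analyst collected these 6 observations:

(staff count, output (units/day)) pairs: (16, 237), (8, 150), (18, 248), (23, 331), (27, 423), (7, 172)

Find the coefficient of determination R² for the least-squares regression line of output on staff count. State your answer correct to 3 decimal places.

0.937

n = 6, Σx = 99, Σy = 1561, Σxy = 29694, Σx² = 1951, Σy² = 458247
Sxx = Σx² − (Σx)²/n = 1951 − 1633.5 = 317.5
Sxy = Σxy − (Σx)(Σy)/n = 29694 − 25756.5 = 3937.5
Syy = Σy² − (Σy)²/n = 458247 − 406120.166667 = 52126.833333
R² = Sxy²/(Sxx·Syy) = (3937.5)²/(317.5·52126.833333) = 0.936777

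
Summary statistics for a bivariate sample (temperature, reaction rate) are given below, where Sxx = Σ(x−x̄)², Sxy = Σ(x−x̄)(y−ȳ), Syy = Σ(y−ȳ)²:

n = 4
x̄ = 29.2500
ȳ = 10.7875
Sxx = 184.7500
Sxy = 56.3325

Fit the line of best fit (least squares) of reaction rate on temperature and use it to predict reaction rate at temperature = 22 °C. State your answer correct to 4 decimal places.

8.5769

b = Sxy/Sxx = 56.3325/184.75 = 0.304912
a = ȳ − b·x̄ = 10.7875 − 0.304912·29.25 = 1.868823
ŷ(22) = a + b·22 = 1.868823 + 0.304912·22 = 8.576888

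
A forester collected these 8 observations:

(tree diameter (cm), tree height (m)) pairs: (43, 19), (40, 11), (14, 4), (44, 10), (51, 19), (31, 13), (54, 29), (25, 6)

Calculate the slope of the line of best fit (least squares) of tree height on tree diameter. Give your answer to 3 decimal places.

n = 8, Σx = 302, Σy = 111, Σxy = 4841, Σx² = 12684
Sxx = Σx² − (Σx)²/n = 12684 − 11400.5 = 1283.5
Sxy = Σxy − (Σx)(Σy)/n = 4841 − 4190.25 = 650.75
b = Sxy/Sxx = 650.75/1283.5 = 0.507012

0.507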